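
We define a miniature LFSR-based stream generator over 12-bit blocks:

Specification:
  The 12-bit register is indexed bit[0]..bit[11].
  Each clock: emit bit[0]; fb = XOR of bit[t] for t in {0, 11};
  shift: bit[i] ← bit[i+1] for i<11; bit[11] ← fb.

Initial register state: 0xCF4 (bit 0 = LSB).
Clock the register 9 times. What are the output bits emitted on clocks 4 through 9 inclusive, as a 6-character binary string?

011110

reg_0 = 0xCF4
clock 1: out=0, reg = 0xE7A
clock 2: out=0, reg = 0xF3D
clock 3: out=1, reg = 0x79E
clock 4: out=0, reg = 0x3CF
clock 5: out=1, reg = 0x9E7
clock 6: out=1, reg = 0x4F3
clock 7: out=1, reg = 0xA79
clock 8: out=1, reg = 0x53C
clock 9: out=0, reg = 0x29E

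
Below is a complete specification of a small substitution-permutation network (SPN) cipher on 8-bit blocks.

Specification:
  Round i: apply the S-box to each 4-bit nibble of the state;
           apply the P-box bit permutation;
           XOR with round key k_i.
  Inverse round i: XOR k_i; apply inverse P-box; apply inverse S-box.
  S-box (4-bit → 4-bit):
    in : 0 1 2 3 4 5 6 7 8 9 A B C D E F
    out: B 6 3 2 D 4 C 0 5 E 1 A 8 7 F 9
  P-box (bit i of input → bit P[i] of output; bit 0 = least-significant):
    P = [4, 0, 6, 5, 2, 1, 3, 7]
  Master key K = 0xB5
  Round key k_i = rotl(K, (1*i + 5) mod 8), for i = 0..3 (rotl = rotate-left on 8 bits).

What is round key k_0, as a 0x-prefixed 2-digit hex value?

0xB6

K = 0xB5
k_0 = rotl(K, (1*0+5) mod 8) = rotl(K, 5) = 0xB6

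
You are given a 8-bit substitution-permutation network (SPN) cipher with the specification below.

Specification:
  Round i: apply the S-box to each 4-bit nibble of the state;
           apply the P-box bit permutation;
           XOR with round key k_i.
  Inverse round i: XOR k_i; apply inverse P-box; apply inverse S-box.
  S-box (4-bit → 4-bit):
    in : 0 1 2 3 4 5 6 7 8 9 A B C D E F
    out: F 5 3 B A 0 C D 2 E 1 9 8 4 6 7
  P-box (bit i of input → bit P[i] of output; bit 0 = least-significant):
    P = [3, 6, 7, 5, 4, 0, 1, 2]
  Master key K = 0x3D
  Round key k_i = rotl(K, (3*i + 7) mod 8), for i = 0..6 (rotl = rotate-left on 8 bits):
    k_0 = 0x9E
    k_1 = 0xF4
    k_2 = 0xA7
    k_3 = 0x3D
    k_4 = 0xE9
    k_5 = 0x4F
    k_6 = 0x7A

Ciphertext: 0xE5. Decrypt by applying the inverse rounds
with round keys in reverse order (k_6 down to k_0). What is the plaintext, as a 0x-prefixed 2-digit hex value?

s_0 = ciphertext = 0xE5
s_1 = InvRound(s_0, k_6) = 0x01
s_2 = InvRound(s_1, k_5) = 0x62
s_3 = InvRound(s_2, k_4) = 0xE1
s_4 = InvRound(s_3, k_3) = 0xBF
s_5 = InvRound(s_4, k_2) = 0xAA
s_6 = InvRound(s_5, k_1) = 0x72
s_7 = InvRound(s_6, k_0) = 0xC0

0xC0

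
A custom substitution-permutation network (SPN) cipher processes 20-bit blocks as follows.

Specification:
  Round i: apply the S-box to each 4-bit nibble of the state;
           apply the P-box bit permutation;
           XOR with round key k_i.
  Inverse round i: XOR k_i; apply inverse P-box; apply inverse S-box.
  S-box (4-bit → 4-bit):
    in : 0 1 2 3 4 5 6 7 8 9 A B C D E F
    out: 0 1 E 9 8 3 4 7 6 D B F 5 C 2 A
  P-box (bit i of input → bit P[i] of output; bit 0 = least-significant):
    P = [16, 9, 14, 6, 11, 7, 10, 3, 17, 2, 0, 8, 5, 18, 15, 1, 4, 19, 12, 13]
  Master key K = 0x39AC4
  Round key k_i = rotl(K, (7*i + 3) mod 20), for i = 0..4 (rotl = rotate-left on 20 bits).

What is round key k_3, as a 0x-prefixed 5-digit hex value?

0x9AC43

K = 0x39AC4
k_0 = rotl(K, (7*0+3) mod 20) = rotl(K, 3) = 0xCD621
k_1 = rotl(K, (7*1+3) mod 20) = rotl(K, 10) = 0xB10E6
k_2 = rotl(K, (7*2+3) mod 20) = rotl(K, 17) = 0x87358
k_3 = rotl(K, (7*3+3) mod 20) = rotl(K, 4) = 0x9AC43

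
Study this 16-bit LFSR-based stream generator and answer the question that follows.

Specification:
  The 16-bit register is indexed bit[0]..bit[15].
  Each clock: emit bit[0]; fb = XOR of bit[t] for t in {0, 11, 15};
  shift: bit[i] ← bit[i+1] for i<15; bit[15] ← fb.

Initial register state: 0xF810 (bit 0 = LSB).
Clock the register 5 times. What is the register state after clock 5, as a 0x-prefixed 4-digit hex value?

0xD7C0

reg_0 = 0xF810
clock 1: out=0, reg = 0x7C08
clock 2: out=0, reg = 0xBE04
clock 3: out=0, reg = 0x5F02
clock 4: out=0, reg = 0xAF81
clock 5: out=1, reg = 0xD7C0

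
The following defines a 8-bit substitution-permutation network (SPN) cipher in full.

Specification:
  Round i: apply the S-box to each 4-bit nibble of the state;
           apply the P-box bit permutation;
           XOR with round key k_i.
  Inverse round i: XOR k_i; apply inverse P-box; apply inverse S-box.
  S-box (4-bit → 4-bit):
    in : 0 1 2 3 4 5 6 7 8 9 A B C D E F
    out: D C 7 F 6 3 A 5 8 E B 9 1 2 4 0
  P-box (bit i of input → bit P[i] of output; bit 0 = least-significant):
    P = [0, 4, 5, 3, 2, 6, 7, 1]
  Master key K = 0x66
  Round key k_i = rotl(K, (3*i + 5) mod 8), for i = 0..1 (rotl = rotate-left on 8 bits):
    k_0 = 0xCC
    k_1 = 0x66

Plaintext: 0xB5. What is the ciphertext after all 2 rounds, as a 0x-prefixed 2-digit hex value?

0x2F

s_0 = plaintext = 0xB5
s_1 = Round(s_0, k_0) = 0xDB
s_2 = Round(s_1, k_1) = 0x2F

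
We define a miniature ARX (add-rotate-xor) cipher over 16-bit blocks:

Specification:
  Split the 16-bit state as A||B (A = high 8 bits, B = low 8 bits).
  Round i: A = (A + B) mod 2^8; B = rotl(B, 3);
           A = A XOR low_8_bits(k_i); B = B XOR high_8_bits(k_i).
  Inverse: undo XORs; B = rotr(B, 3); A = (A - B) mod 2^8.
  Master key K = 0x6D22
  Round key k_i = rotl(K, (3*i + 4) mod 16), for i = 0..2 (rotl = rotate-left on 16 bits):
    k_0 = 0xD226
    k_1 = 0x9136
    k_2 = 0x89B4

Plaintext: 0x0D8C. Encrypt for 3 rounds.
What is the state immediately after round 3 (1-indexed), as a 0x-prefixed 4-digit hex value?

0xD3A8

s_0 = plaintext = 0x0D8C
s_1 = Round(s_0, k_0) = 0xBFB6
s_2 = Round(s_1, k_1) = 0x4324
s_3 = Round(s_2, k_2) = 0xD3A8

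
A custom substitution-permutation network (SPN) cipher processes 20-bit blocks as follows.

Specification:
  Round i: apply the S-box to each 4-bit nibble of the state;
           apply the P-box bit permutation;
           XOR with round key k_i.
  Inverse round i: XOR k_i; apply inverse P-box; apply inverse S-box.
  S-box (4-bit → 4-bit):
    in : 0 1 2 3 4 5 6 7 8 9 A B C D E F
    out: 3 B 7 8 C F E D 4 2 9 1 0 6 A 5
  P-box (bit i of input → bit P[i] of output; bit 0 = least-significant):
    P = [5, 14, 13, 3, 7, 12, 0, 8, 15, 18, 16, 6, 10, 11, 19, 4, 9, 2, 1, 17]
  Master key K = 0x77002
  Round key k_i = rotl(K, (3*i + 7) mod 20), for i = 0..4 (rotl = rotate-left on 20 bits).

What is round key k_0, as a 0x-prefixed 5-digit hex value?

0x8013B

K = 0x77002
k_0 = rotl(K, (3*0+7) mod 20) = rotl(K, 7) = 0x8013B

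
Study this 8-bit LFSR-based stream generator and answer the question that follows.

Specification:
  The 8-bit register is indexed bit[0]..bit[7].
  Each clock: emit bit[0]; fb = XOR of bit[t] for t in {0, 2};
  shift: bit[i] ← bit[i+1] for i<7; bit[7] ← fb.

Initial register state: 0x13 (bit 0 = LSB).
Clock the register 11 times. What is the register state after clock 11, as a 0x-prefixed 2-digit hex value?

0x5A

reg_0 = 0x13
clock 1: out=1, reg = 0x89
clock 2: out=1, reg = 0xC4
clock 3: out=0, reg = 0xE2
clock 4: out=0, reg = 0x71
clock 5: out=1, reg = 0xB8
clock 6: out=0, reg = 0x5C
clock 7: out=0, reg = 0xAE
clock 8: out=0, reg = 0xD7
clock 9: out=1, reg = 0x6B
clock 10: out=1, reg = 0xB5
clock 11: out=1, reg = 0x5A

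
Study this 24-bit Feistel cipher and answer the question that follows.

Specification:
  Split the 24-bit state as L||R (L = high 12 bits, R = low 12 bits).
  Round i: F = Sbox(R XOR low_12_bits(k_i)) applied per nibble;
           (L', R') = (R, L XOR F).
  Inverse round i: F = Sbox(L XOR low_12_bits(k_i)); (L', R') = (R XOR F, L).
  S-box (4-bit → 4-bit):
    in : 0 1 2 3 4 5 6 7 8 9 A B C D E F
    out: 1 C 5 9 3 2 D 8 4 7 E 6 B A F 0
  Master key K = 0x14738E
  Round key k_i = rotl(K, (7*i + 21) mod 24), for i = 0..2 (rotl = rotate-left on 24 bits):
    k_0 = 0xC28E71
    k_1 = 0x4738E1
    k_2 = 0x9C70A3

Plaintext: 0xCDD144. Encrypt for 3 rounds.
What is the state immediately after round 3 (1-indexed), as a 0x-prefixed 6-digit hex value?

s_0 = plaintext = 0xCDD144
s_1 = Round(s_0, k_0) = 0x144C4F
s_2 = Round(s_1, k_1) = 0xC4F2AB
s_3 = Round(s_2, k_2) = 0x2AB95B

0x2AB95B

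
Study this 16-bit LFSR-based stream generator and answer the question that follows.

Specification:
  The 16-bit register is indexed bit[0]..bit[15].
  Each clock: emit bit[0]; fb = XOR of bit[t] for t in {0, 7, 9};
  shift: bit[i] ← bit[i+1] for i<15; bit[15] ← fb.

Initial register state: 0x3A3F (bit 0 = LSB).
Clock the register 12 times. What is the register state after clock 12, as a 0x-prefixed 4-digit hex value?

0xD563

reg_0 = 0x3A3F
clock 1: out=1, reg = 0x1D1F
clock 2: out=1, reg = 0x8E8F
clock 3: out=1, reg = 0xC747
clock 4: out=1, reg = 0x63A3
clock 5: out=1, reg = 0xB1D1
clock 6: out=1, reg = 0x58E8
clock 7: out=0, reg = 0xAC74
clock 8: out=0, reg = 0x563A
clock 9: out=0, reg = 0xAB1D
clock 10: out=1, reg = 0x558E
clock 11: out=0, reg = 0xAAC7
clock 12: out=1, reg = 0xD563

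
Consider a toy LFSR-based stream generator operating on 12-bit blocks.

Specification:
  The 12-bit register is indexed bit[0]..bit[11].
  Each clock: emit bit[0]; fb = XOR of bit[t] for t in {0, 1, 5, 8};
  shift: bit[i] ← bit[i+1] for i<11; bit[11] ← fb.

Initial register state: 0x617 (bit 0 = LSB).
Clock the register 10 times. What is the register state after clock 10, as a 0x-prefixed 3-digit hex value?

0x229

reg_0 = 0x617
clock 1: out=1, reg = 0x30B
clock 2: out=1, reg = 0x985
clock 3: out=1, reg = 0x4C2
clock 4: out=0, reg = 0xA61
clock 5: out=1, reg = 0x530
clock 6: out=0, reg = 0x298
clock 7: out=0, reg = 0x14C
clock 8: out=0, reg = 0x8A6
clock 9: out=0, reg = 0x453
clock 10: out=1, reg = 0x229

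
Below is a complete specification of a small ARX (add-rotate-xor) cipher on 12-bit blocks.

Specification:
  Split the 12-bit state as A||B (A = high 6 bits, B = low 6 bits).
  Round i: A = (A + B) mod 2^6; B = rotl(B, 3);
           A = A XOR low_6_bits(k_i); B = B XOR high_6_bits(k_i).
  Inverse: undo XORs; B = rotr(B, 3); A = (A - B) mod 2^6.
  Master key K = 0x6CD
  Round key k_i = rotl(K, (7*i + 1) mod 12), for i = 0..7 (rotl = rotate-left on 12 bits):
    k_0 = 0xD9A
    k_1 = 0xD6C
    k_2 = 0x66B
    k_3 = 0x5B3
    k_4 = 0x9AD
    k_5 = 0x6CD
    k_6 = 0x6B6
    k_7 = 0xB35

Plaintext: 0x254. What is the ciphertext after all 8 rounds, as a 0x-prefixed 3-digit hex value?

0x09A

s_0 = plaintext = 0x254
s_1 = Round(s_0, k_0) = 0x1D4
s_2 = Round(s_1, k_1) = 0xDD7
s_3 = Round(s_2, k_2) = 0x963
s_4 = Round(s_3, k_3) = 0xECA
s_5 = Round(s_4, k_4) = 0xA37
s_6 = Round(s_5, k_5) = 0x4A5
s_7 = Round(s_6, k_6) = 0x076
s_8 = Round(s_7, k_7) = 0x09A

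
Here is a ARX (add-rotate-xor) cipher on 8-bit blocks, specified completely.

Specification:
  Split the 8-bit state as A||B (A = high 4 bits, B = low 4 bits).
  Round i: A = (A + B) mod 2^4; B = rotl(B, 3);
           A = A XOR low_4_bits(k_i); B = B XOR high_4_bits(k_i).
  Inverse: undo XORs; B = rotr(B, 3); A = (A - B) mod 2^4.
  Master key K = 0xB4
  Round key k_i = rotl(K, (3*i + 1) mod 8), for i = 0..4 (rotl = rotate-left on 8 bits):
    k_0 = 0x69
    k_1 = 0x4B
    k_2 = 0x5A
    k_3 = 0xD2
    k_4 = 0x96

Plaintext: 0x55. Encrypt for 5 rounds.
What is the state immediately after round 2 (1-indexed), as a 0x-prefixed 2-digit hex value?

0x42

s_0 = plaintext = 0x55
s_1 = Round(s_0, k_0) = 0x3C
s_2 = Round(s_1, k_1) = 0x42
s_3 = Round(s_2, k_2) = 0xC4
s_4 = Round(s_3, k_3) = 0x2F
s_5 = Round(s_4, k_4) = 0x76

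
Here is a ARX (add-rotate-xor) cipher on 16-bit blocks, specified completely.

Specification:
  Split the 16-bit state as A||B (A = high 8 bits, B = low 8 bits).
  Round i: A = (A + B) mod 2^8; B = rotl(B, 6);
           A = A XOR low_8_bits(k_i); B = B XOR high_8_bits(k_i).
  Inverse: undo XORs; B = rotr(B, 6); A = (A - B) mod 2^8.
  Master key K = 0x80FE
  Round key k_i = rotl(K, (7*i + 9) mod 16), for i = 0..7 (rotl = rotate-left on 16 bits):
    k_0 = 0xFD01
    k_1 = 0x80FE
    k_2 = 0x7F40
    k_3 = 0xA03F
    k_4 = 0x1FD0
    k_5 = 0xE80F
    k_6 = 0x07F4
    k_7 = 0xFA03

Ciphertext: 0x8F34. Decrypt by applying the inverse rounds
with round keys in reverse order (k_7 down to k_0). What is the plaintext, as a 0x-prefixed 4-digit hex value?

s_0 = ciphertext = 0x8F34
s_1 = InvRound(s_0, k_7) = 0x513B
s_2 = InvRound(s_1, k_6) = 0xB5F0
s_3 = InvRound(s_2, k_5) = 0x5A60
s_4 = InvRound(s_3, k_4) = 0x8DFD
s_5 = InvRound(s_4, k_3) = 0x3D75
s_6 = InvRound(s_5, k_2) = 0x5528
s_7 = InvRound(s_6, k_1) = 0x09A2
s_8 = InvRound(s_7, k_0) = 0x8B7D

0x8B7D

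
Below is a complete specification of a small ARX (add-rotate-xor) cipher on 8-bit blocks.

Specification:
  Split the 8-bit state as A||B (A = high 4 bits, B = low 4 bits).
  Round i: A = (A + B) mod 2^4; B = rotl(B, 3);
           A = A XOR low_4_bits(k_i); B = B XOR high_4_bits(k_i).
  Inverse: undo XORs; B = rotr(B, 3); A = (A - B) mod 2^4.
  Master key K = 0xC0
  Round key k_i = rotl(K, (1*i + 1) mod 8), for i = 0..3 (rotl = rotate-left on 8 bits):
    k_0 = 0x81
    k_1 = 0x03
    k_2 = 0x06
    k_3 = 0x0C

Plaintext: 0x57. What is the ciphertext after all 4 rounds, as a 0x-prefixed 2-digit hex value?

s_0 = plaintext = 0x57
s_1 = Round(s_0, k_0) = 0xD3
s_2 = Round(s_1, k_1) = 0x39
s_3 = Round(s_2, k_2) = 0xAC
s_4 = Round(s_3, k_3) = 0xA6

0xA6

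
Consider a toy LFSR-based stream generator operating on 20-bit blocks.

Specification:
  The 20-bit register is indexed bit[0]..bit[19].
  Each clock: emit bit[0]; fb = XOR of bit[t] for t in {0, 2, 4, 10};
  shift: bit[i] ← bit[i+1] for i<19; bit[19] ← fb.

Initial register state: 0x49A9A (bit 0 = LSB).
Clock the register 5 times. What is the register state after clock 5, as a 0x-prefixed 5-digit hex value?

reg_0 = 0x49A9A
clock 1: out=0, reg = 0xA4D4D
clock 2: out=1, reg = 0xD26A6
clock 3: out=0, reg = 0x69353
clock 4: out=1, reg = 0x349A9
clock 5: out=1, reg = 0x9A4D4

0x9A4D4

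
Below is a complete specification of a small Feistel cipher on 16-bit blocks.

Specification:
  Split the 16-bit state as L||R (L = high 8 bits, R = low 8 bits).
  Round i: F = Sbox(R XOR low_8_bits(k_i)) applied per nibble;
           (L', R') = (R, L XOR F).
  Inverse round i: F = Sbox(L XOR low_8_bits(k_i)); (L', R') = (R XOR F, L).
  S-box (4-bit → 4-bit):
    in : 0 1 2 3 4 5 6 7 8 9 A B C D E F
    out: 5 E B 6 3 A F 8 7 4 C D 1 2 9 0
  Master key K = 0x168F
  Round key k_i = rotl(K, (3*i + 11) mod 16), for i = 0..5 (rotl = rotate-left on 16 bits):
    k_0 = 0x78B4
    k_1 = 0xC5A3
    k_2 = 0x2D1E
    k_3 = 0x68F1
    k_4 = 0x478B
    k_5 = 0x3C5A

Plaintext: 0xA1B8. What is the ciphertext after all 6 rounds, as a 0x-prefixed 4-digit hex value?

s_0 = plaintext = 0xA1B8
s_1 = Round(s_0, k_0) = 0xB8F0
s_2 = Round(s_1, k_1) = 0xF01E
s_3 = Round(s_2, k_2) = 0x1EA5
s_4 = Round(s_3, k_3) = 0xA5BD
s_5 = Round(s_4, k_4) = 0xBDCA
s_6 = Round(s_5, k_5) = 0xCAF8

0xCAF8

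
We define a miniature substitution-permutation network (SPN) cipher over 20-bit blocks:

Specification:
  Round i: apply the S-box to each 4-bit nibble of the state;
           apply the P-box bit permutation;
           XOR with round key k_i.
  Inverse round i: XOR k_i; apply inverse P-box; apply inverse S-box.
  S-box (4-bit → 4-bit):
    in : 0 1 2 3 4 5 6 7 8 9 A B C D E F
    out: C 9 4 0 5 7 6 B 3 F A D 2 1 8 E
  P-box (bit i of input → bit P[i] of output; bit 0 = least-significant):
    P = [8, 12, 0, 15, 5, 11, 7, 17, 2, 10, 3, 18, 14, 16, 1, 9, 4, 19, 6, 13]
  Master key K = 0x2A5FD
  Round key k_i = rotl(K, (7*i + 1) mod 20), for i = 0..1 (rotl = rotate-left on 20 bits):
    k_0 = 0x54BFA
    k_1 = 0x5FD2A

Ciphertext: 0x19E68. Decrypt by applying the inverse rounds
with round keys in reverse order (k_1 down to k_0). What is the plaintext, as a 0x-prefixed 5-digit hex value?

s_0 = ciphertext = 0x19E68
s_1 = InvRound(s_0, k_1) = 0x0BE3D
s_2 = InvRound(s_1, k_0) = 0x05729

0x05729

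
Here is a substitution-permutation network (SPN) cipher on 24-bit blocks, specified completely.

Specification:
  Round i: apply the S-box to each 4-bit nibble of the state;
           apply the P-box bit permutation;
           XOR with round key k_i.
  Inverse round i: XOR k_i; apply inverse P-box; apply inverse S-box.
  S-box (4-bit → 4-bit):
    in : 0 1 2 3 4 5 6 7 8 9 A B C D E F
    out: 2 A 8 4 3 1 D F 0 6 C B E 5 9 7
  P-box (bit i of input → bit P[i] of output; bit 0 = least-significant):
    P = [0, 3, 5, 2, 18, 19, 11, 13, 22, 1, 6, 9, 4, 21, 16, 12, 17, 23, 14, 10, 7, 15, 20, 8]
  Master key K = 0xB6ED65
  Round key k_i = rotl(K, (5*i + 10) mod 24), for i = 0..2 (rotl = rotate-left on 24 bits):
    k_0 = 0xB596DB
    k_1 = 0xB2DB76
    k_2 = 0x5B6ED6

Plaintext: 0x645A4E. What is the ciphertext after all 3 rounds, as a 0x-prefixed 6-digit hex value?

0x960466

s_0 = plaintext = 0x645A4E
s_1 = Round(s_0, k_0) = 0x2B950E
s_2 = Round(s_1, k_1) = 0x59DE73
s_3 = Round(s_2, k_2) = 0x960466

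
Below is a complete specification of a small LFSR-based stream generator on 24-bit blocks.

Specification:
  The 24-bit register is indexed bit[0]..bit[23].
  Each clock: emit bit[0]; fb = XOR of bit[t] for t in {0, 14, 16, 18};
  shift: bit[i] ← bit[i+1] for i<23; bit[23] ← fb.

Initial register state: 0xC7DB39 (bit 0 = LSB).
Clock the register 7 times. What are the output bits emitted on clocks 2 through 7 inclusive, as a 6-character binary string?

001110

reg_0 = 0xC7DB39
clock 1: out=1, reg = 0x63ED9C
clock 2: out=0, reg = 0x31F6CE
clock 3: out=0, reg = 0x18FB67
clock 4: out=1, reg = 0x0C7DB3
clock 5: out=1, reg = 0x863ED9
clock 6: out=1, reg = 0x431F6C
clock 7: out=0, reg = 0xA18FB6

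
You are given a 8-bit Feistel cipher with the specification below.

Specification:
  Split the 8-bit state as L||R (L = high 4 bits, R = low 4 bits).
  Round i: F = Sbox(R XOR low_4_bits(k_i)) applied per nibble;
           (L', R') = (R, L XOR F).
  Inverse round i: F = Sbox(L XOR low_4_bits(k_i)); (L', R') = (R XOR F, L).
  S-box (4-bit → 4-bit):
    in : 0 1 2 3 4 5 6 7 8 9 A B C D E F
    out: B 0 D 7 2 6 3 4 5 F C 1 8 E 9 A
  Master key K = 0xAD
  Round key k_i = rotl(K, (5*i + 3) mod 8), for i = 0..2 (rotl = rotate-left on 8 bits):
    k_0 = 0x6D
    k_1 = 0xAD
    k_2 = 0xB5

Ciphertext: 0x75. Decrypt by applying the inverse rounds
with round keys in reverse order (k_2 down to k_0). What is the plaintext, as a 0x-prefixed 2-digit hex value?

0x01

s_0 = ciphertext = 0x75
s_1 = InvRound(s_0, k_2) = 0x87
s_2 = InvRound(s_1, k_1) = 0x18
s_3 = InvRound(s_2, k_0) = 0x01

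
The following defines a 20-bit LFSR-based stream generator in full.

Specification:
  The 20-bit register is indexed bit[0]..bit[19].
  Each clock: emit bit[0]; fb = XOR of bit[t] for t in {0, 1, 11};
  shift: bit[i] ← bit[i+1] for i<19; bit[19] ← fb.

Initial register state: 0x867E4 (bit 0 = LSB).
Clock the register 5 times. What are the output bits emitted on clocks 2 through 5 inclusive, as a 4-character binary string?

0100

reg_0 = 0x867E4
clock 1: out=0, reg = 0x433F2
clock 2: out=0, reg = 0xA19F9
clock 3: out=1, reg = 0x50CFC
clock 4: out=0, reg = 0xA867E
clock 5: out=0, reg = 0xD433F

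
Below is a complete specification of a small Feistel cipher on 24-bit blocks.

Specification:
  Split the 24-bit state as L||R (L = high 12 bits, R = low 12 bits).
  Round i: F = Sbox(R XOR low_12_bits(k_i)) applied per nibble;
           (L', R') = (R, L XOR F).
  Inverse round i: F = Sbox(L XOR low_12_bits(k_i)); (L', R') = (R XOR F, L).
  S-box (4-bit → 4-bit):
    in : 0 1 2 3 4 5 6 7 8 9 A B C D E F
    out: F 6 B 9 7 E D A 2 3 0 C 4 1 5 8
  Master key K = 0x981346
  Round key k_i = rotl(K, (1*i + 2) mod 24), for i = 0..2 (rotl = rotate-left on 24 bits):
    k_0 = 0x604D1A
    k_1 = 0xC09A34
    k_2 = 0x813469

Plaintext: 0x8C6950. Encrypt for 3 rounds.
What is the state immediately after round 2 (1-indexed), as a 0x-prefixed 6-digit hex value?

s_0 = plaintext = 0x8C6950
s_1 = Round(s_0, k_0) = 0x950FB6
s_2 = Round(s_1, k_1) = 0xFB677B
s_3 = Round(s_2, k_2) = 0x77B6DD

0xFB677B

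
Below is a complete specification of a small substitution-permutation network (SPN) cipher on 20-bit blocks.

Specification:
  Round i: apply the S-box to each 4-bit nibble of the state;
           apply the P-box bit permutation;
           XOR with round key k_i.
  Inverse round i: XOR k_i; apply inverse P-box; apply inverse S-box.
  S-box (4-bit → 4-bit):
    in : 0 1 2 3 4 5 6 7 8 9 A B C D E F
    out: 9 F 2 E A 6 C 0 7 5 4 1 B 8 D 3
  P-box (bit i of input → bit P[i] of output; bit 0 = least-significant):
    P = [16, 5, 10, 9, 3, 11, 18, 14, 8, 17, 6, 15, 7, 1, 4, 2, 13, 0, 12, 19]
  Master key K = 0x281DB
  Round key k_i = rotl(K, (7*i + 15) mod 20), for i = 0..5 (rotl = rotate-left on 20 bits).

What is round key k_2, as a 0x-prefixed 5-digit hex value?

K = 0x281DB
k_0 = rotl(K, (7*0+15) mod 20) = rotl(K, 15) = 0xD940E
k_1 = rotl(K, (7*1+15) mod 20) = rotl(K, 2) = 0xA076C
k_2 = rotl(K, (7*2+15) mod 20) = rotl(K, 9) = 0x3B650

0x3B650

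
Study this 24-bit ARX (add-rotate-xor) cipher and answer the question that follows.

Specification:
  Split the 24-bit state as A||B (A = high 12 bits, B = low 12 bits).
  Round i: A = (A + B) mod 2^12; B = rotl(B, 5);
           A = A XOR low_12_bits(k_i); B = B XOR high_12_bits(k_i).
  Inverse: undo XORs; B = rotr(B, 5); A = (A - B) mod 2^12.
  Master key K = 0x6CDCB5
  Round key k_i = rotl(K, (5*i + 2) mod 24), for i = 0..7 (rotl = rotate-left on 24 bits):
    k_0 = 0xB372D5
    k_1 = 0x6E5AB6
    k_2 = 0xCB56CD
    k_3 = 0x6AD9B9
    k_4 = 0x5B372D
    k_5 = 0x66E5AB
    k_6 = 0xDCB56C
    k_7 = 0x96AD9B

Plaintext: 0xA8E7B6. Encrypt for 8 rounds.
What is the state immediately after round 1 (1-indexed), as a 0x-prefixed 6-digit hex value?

s_0 = plaintext = 0xA8E7B6
s_1 = Round(s_0, k_0) = 0x091DF8
s_2 = Round(s_1, k_1) = 0x43F9FE
s_3 = Round(s_2, k_2) = 0x8F0366
s_4 = Round(s_3, k_3) = 0x5EFA6B
s_5 = Round(s_4, k_4) = 0x7778C7
s_6 = Round(s_5, k_5) = 0x595E9F
s_7 = Round(s_6, k_6) = 0x158E36
s_8 = Round(s_7, k_7) = 0x215FB6

0x091DF8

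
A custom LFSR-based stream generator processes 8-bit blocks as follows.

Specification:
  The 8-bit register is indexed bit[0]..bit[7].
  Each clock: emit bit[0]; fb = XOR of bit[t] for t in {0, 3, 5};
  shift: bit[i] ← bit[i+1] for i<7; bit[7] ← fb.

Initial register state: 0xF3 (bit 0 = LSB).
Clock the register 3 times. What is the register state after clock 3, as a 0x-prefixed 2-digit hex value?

reg_0 = 0xF3
clock 1: out=1, reg = 0x79
clock 2: out=1, reg = 0xBC
clock 3: out=0, reg = 0x5E

0x5E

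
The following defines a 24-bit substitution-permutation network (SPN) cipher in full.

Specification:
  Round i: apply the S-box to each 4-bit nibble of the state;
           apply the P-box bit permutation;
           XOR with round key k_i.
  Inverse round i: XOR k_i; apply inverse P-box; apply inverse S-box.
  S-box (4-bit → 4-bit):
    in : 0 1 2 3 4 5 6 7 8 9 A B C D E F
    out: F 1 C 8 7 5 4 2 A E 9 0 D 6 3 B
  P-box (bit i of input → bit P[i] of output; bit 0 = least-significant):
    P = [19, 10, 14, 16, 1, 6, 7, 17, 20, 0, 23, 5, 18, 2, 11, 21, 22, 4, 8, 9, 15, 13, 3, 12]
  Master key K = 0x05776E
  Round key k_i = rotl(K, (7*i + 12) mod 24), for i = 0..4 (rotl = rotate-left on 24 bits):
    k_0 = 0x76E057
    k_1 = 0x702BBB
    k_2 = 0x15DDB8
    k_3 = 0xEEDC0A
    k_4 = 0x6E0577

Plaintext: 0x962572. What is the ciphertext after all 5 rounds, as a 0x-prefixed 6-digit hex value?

s_0 = plaintext = 0x962572
s_1 = Round(s_0, k_0) = 0xC7991F
s_2 = Round(s_1, k_1) = 0xD9B784
s_3 = Round(s_2, k_2) = 0x1FBAE1
s_4 = Round(s_3, k_3) = 0xB65E78
s_5 = Round(s_4, k_4) = 0x7B0836

0x7B0836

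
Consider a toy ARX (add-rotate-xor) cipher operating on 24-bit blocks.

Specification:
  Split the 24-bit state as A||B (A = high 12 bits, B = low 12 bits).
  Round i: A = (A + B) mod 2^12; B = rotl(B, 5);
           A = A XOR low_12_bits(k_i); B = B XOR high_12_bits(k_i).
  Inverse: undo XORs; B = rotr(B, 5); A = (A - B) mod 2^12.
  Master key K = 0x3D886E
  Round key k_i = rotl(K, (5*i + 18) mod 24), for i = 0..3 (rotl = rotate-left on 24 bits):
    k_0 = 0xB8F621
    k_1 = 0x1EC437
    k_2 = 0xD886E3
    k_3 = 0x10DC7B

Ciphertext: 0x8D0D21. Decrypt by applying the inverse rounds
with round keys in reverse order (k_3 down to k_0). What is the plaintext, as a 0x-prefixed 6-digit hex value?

0x564311

s_0 = ciphertext = 0x8D0D21
s_1 = InvRound(s_0, k_3) = 0xE4A661
s_2 = InvRound(s_1, k_2) = 0x3CA4DF
s_3 = InvRound(s_2, k_1) = 0xE549A9
s_4 = InvRound(s_3, k_0) = 0x564311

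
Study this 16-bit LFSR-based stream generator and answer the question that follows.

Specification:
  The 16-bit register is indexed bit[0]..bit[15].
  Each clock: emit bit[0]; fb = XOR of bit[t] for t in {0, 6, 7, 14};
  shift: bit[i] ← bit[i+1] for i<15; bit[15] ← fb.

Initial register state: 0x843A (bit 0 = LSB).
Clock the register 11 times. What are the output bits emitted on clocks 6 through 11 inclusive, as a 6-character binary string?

reg_0 = 0x843A
clock 1: out=0, reg = 0x421D
clock 2: out=1, reg = 0x210E
clock 3: out=0, reg = 0x1087
clock 4: out=1, reg = 0x0843
clock 5: out=1, reg = 0x0421
clock 6: out=1, reg = 0x8210
clock 7: out=0, reg = 0x4108
clock 8: out=0, reg = 0xA084
clock 9: out=0, reg = 0xD042
clock 10: out=0, reg = 0x6821
clock 11: out=1, reg = 0x3410

100001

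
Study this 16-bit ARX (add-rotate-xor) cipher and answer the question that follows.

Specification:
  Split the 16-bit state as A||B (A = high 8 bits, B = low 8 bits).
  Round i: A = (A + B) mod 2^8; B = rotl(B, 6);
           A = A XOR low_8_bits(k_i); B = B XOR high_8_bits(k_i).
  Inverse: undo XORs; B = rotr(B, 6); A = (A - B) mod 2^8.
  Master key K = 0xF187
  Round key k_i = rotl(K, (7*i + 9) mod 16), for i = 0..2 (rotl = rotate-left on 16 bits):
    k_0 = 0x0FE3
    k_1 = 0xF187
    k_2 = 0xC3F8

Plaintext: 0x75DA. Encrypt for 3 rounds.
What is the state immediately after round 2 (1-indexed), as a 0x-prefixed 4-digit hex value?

s_0 = plaintext = 0x75DA
s_1 = Round(s_0, k_0) = 0xACB9
s_2 = Round(s_1, k_1) = 0xE29F
s_3 = Round(s_2, k_2) = 0x7924

0xE29F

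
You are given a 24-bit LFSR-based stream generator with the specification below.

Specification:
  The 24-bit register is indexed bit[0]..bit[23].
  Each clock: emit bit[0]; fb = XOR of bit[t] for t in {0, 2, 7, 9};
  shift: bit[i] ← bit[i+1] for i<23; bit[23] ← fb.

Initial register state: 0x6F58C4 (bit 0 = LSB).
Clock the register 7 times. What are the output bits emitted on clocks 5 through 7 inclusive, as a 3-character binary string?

001

reg_0 = 0x6F58C4
clock 1: out=0, reg = 0x37AC62
clock 2: out=0, reg = 0x1BD631
clock 3: out=1, reg = 0x0DEB18
clock 4: out=0, reg = 0x86F58C
clock 5: out=0, reg = 0x437AC6
clock 6: out=0, reg = 0xA1BD63
clock 7: out=1, reg = 0xD0DEB1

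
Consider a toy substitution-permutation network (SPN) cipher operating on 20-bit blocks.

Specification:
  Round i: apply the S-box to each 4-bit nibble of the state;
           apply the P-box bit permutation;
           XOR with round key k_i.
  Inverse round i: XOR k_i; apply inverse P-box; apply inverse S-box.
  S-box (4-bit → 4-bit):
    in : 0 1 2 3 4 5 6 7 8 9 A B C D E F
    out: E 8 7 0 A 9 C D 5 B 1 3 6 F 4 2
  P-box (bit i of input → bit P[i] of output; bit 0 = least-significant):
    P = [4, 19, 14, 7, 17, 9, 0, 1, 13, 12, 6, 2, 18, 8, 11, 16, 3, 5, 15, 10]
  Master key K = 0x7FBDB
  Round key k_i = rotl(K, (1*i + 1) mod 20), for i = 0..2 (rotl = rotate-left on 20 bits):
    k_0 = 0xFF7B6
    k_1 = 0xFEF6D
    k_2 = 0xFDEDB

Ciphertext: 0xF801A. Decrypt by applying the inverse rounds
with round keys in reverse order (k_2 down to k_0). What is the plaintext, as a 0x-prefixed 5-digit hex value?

s_0 = ciphertext = 0xF801A
s_1 = InvRound(s_0, k_2) = 0x1ECC6
s_2 = InvRound(s_1, k_1) = 0xBB3D4
s_3 = InvRound(s_2, k_0) = 0x4AE1E

0x4AE1E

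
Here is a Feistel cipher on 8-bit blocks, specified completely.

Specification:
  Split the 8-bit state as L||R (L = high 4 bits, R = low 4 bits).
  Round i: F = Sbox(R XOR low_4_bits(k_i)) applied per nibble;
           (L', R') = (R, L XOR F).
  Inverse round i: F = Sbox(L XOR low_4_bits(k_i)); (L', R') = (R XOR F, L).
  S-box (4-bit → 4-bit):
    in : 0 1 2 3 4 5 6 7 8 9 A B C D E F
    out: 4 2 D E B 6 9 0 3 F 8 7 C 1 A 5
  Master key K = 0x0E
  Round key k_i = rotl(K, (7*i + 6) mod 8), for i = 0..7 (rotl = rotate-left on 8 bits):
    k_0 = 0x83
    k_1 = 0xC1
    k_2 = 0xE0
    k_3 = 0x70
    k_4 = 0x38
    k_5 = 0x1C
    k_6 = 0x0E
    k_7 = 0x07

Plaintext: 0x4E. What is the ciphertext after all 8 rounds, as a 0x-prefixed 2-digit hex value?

s_0 = plaintext = 0x4E
s_1 = Round(s_0, k_0) = 0xE5
s_2 = Round(s_1, k_1) = 0x55
s_3 = Round(s_2, k_2) = 0x53
s_4 = Round(s_3, k_3) = 0x3B
s_5 = Round(s_4, k_4) = 0xBD
s_6 = Round(s_5, k_5) = 0xD9
s_7 = Round(s_6, k_6) = 0x9D
s_8 = Round(s_7, k_7) = 0xD1

0xD1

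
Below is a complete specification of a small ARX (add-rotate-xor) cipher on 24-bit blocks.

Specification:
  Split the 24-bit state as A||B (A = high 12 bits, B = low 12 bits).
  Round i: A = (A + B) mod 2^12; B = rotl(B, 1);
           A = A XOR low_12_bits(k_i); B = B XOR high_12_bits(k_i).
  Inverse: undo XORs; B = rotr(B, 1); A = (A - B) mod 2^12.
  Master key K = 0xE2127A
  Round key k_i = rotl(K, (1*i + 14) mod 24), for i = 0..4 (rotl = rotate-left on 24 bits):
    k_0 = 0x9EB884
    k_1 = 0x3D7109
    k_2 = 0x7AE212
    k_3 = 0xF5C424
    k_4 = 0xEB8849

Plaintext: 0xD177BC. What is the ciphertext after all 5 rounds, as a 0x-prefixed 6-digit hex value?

0x2B7937

s_0 = plaintext = 0xD177BC
s_1 = Round(s_0, k_0) = 0xC57693
s_2 = Round(s_1, k_1) = 0x3E3EF1
s_3 = Round(s_2, k_2) = 0x0C6A4D
s_4 = Round(s_3, k_3) = 0xF37BC7
s_5 = Round(s_4, k_4) = 0x2B7937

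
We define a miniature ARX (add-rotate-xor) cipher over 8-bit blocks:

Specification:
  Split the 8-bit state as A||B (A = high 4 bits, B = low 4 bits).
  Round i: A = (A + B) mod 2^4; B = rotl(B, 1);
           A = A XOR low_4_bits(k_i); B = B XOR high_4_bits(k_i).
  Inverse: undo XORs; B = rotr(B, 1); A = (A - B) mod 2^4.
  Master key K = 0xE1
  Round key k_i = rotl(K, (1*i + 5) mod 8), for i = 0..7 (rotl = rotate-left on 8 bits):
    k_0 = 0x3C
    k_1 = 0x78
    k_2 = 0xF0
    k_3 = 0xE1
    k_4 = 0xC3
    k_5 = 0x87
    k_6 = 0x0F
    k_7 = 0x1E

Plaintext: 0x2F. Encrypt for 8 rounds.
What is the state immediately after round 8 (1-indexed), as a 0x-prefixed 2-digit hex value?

0x8F

s_0 = plaintext = 0x2F
s_1 = Round(s_0, k_0) = 0xDC
s_2 = Round(s_1, k_1) = 0x1E
s_3 = Round(s_2, k_2) = 0xF2
s_4 = Round(s_3, k_3) = 0x0A
s_5 = Round(s_4, k_4) = 0x99
s_6 = Round(s_5, k_5) = 0x5B
s_7 = Round(s_6, k_6) = 0xF7
s_8 = Round(s_7, k_7) = 0x8F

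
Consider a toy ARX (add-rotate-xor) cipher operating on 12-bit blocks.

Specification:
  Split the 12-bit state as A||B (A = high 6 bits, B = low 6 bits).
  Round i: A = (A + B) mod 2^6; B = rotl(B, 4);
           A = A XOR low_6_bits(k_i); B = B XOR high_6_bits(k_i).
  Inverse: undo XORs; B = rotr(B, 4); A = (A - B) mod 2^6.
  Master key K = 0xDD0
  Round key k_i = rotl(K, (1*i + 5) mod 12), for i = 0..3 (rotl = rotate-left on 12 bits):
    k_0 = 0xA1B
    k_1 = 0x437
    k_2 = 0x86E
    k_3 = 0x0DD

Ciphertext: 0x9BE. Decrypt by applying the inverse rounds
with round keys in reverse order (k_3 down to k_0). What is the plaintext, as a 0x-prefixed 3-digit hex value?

s_0 = ciphertext = 0x9BE
s_1 = InvRound(s_0, k_3) = 0x137
s_2 = InvRound(s_1, k_2) = 0x459
s_3 = InvRound(s_2, k_1) = 0x0A4
s_4 = InvRound(s_3, k_0) = 0xA70

0xA70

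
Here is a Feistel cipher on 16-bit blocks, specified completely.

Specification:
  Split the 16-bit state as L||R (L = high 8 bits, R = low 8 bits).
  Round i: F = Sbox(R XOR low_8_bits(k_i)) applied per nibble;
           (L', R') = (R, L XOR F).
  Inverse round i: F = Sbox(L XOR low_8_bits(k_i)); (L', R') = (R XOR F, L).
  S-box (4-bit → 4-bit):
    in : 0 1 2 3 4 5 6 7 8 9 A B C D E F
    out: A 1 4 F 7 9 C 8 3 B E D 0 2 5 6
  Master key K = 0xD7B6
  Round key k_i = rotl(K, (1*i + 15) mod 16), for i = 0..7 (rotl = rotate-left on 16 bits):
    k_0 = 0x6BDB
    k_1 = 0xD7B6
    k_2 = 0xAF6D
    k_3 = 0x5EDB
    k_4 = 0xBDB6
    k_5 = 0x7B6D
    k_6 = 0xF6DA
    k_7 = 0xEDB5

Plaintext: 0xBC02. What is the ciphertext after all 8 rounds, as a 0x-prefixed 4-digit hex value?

s_0 = plaintext = 0xBC02
s_1 = Round(s_0, k_0) = 0x0297
s_2 = Round(s_1, k_1) = 0x9743
s_3 = Round(s_2, k_2) = 0x43D2
s_4 = Round(s_3, k_3) = 0xD2E8
s_5 = Round(s_4, k_4) = 0xE847
s_6 = Round(s_5, k_5) = 0x47A6
s_7 = Round(s_6, k_6) = 0xA6C7
s_8 = Round(s_7, k_7) = 0xC722

0xC722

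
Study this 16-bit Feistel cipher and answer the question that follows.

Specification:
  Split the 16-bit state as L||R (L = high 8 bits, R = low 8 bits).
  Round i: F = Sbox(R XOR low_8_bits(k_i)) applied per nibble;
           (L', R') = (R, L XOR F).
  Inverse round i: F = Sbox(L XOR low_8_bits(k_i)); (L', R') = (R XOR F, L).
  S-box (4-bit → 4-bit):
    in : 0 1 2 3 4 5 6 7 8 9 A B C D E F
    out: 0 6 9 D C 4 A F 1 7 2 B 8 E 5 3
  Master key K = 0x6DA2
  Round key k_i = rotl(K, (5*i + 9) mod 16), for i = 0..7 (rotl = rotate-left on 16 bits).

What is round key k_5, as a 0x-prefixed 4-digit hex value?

0xB689

K = 0x6DA2
k_0 = rotl(K, (5*0+9) mod 16) = rotl(K, 9) = 0x44DB
k_1 = rotl(K, (5*1+9) mod 16) = rotl(K, 14) = 0x9B68
k_2 = rotl(K, (5*2+9) mod 16) = rotl(K, 3) = 0x6D13
k_3 = rotl(K, (5*3+9) mod 16) = rotl(K, 8) = 0xA26D
k_4 = rotl(K, (5*4+9) mod 16) = rotl(K, 13) = 0x4DB4
k_5 = rotl(K, (5*5+9) mod 16) = rotl(K, 2) = 0xB689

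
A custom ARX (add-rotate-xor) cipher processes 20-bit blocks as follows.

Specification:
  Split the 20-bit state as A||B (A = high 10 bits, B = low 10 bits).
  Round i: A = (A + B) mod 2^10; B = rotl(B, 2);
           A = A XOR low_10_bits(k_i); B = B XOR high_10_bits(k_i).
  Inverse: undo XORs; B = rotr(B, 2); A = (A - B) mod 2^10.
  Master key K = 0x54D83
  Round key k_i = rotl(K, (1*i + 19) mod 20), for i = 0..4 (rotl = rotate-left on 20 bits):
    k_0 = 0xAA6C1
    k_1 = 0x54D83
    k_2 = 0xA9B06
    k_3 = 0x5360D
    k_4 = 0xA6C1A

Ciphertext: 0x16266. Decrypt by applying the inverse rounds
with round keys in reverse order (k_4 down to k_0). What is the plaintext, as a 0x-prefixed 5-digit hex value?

s_0 = ciphertext = 0x16266
s_1 = InvRound(s_0, k_4) = 0xC0D3F
s_2 = InvRound(s_1, k_3) = 0xBCA1C
s_3 = InvRound(s_2, k_2) = 0xF1A2E
s_4 = InvRound(s_3, k_1) = 0x199DF
s_5 = InvRound(s_4, k_0) = 0xF2ADD

0xF2ADD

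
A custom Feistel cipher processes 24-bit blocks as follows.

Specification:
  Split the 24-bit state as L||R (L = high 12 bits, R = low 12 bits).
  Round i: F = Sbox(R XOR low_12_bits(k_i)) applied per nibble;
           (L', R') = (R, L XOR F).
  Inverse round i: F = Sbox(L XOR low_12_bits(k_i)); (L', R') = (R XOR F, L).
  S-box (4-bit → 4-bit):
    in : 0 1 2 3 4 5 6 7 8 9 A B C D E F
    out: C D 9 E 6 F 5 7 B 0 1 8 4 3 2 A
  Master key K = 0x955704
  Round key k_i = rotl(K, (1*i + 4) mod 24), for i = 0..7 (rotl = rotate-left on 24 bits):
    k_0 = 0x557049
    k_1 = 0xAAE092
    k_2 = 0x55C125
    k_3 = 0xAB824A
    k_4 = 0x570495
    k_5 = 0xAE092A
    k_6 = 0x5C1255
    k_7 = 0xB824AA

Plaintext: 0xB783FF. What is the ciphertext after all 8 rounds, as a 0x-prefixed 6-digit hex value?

s_0 = plaintext = 0xB783FF
s_1 = Round(s_0, k_0) = 0x3FF5FD
s_2 = Round(s_1, k_1) = 0x5FDCA5
s_3 = Round(s_2, k_2) = 0xCA5641
s_4 = Round(s_3, k_3) = 0x641A6D
s_5 = Round(s_4, k_4) = 0xA6D4EA
s_6 = Round(s_5, k_5) = 0x4EA921
s_7 = Round(s_6, k_6) = 0x921C9C
s_8 = Round(s_7, k_7) = 0xC9C2C4

0xC9C2C4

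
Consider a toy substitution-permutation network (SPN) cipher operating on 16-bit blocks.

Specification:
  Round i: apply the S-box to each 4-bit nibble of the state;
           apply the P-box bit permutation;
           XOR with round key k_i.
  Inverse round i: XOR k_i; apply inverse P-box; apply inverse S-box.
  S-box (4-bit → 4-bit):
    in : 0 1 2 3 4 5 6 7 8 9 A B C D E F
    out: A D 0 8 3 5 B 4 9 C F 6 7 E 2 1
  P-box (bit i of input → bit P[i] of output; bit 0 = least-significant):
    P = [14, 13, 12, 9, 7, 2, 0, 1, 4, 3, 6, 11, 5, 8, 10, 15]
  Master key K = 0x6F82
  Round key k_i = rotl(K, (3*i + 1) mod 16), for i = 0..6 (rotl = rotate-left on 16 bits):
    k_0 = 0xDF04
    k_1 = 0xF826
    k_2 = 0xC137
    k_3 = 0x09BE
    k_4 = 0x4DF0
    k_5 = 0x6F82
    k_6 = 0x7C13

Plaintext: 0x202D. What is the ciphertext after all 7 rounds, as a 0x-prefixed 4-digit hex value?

0x0256

s_0 = plaintext = 0x202D
s_1 = Round(s_0, k_0) = 0xE50C
s_2 = Round(s_1, k_1) = 0x8970
s_3 = Round(s_2, k_2) = 0x6B56
s_4 = Round(s_3, k_3) = 0xEA57
s_5 = Round(s_4, k_4) = 0x5429
s_6 = Round(s_5, k_5) = 0x79BA
s_7 = Round(s_6, k_6) = 0x0256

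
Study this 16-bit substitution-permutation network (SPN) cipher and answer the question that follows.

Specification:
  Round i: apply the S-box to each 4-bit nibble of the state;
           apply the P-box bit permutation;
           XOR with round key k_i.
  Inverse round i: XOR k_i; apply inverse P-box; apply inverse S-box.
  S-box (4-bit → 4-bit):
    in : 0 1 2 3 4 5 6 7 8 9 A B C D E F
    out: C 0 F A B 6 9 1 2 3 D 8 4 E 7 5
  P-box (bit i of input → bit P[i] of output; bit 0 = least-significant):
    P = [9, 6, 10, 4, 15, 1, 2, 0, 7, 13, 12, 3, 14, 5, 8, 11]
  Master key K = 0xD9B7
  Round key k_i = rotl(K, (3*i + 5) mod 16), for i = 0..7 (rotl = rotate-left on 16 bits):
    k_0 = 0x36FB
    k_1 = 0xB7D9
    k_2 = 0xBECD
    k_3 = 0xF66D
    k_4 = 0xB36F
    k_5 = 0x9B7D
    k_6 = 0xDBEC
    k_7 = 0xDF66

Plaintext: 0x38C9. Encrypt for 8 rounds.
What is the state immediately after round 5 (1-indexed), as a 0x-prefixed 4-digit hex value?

s_0 = plaintext = 0x38C9
s_1 = Round(s_0, k_0) = 0x1C9F
s_2 = Round(s_1, k_1) = 0x21DB
s_3 = Round(s_2, k_2) = 0xF7FA
s_4 = Round(s_3, k_3) = 0x31F9
s_5 = Round(s_4, k_4) = 0x390B
s_6 = Round(s_5, k_5) = 0xB3C8
s_7 = Round(s_6, k_6) = 0xF3A0
s_8 = Round(s_7, k_7) = 0x3A7B

0x390B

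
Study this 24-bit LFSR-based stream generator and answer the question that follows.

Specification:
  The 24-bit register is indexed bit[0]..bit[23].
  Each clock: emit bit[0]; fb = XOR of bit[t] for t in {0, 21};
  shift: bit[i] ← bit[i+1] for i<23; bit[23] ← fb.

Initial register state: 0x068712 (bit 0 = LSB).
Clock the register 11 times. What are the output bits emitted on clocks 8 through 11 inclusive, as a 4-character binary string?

reg_0 = 0x068712
clock 1: out=0, reg = 0x034389
clock 2: out=1, reg = 0x81A1C4
clock 3: out=0, reg = 0x40D0E2
clock 4: out=0, reg = 0x206871
clock 5: out=1, reg = 0x103438
clock 6: out=0, reg = 0x081A1C
clock 7: out=0, reg = 0x040D0E
clock 8: out=0, reg = 0x020687
clock 9: out=1, reg = 0x810343
clock 10: out=1, reg = 0xC081A1
clock 11: out=1, reg = 0xE040D0

0111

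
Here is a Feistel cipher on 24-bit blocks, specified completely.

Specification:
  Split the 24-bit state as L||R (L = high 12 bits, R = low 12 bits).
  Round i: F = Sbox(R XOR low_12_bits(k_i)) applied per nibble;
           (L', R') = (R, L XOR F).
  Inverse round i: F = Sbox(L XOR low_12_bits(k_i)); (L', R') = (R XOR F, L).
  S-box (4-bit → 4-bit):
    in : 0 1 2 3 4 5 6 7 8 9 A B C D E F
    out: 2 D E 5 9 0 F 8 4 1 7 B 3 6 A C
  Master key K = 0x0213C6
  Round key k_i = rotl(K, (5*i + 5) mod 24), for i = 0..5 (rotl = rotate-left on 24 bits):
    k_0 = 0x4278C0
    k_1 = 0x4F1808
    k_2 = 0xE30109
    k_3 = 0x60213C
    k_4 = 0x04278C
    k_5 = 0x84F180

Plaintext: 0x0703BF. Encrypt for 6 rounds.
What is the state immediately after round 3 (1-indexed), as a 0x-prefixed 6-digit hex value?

s_0 = plaintext = 0x0703BF
s_1 = Round(s_0, k_0) = 0x3BFBFC
s_2 = Round(s_1, k_1) = 0xBFC676
s_3 = Round(s_2, k_2) = 0x676370
s_4 = Round(s_3, k_3) = 0x3708E5
s_5 = Round(s_4, k_4) = 0x8E5F81
s_6 = Round(s_5, k_5) = 0xF812C8

0x676370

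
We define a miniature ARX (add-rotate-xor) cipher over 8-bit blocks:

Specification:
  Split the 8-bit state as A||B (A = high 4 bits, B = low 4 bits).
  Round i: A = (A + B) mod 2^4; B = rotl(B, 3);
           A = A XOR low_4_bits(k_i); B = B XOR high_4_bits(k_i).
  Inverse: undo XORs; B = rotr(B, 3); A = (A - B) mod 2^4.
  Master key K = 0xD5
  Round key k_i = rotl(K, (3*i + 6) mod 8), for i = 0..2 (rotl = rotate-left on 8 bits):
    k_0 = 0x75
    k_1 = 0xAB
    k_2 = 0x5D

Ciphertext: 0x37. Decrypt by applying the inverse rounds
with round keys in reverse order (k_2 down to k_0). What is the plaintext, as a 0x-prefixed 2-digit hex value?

0xC5

s_0 = ciphertext = 0x37
s_1 = InvRound(s_0, k_2) = 0xA4
s_2 = InvRound(s_1, k_1) = 0x4D
s_3 = InvRound(s_2, k_0) = 0xC5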